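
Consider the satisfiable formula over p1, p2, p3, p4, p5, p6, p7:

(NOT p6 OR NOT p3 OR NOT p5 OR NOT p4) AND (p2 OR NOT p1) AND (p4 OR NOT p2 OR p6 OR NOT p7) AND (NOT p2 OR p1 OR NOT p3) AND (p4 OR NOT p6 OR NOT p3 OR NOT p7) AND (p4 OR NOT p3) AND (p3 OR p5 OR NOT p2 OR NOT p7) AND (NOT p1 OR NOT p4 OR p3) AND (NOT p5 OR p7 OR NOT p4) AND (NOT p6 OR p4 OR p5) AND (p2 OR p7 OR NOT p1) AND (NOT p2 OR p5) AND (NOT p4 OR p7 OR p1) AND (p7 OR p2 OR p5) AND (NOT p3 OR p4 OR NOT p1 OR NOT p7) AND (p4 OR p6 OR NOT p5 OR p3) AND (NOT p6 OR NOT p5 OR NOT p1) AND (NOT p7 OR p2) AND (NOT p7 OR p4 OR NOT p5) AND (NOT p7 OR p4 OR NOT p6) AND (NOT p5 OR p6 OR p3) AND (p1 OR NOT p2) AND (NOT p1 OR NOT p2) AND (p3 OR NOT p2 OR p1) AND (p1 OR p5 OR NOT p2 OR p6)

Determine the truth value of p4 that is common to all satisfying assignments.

False

Suppose p4 = true.
Branch on p2: set p2 = true.
Unit clause (p5) forces p5 = true.
Unit clause (p7) forces p7 = true.
Unit clause (p1) forces p1 = true.
But (NOT p1) is also a unit clause — contradiction.
That branch fails; take p2 = false instead.
Unit clause (NOT p1) forces p1 = false.
Unit clause (p7) forces p7 = true.
But (NOT p7) is also a unit clause — contradiction.
Either choice for p2 ends in contradiction.
So every satisfying assignment has p4 = False.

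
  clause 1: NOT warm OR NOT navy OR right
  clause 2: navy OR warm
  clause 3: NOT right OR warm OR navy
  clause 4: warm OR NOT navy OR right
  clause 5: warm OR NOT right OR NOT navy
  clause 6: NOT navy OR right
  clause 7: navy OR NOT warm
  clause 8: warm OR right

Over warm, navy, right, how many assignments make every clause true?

There are 2^3 = 8 truth assignments over (warm, navy, right).
Check each against the 8 clauses (columns in the order warm, navy, right):
  F F F  ✗ fails (navy OR warm)
  F F T  ✗ fails (navy OR warm)
  F T F  ✗ fails (warm OR NOT navy OR right)
  F T T  ✗ fails (warm OR NOT right OR NOT navy)
  T F F  ✗ fails (navy OR NOT warm)
  T F T  ✗ fails (navy OR NOT warm)
  T T F  ✗ fails (NOT warm OR NOT navy OR right)
  T T T  ✓ satisfies all
1 of the 8 rows is a model.

1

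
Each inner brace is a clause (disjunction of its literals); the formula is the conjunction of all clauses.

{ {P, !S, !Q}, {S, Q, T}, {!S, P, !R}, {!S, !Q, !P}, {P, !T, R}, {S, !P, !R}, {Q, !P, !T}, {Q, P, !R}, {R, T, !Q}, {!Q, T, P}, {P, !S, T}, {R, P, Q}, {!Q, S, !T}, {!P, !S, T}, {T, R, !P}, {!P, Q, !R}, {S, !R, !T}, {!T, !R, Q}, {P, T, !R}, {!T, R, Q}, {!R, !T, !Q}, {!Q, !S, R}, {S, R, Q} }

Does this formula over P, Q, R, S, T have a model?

Branch on P: set P = true.
Branch on S: set S = false.
(!R) alone gives R = false.
(T) alone gives T = true.
(Q) alone gives Q = true.
That conflicts with the unit clause (!Q).
So S must be the other value — set S = true.
(!Q) alone gives Q = false.
(!T) alone gives T = false.
That conflicts with the unit clause (T).
Either choice for S ends in contradiction.
So P must be the other value — set P = false.
Branch on S: set S = false.
Branch on Q: set Q = true.
(T) alone gives T = true.
That conflicts with the unit clause (!T).
So Q must be the other value — set Q = false.
(T) alone gives T = true.
(R) alone gives R = true.
That conflicts with the unit clause (!R).
Either choice for Q ends in contradiction.
So S must be the other value — set S = true.
(!Q) alone gives Q = false.
(!R) alone gives R = false.
That conflicts with the unit clause (R).
Either choice for S ends in contradiction.
Either choice for P ends in contradiction.
No assignment satisfies every clause.

Unsatisfiable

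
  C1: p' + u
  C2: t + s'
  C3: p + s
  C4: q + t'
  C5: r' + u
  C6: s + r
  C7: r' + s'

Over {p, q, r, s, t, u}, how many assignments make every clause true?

6

There are 2^6 = 64 truth assignments over (p, q, r, s, t, u).
Split on r. With r = 1, the clauses containing r are satisfied and r' drops from the rest; 3 of the 2^5 = 32 assignments to the other variables satisfy what remains.
With r = 0, by the same count on the reduced clause set, 3 assignments work.
(One model: p=F, q=T, r=F, s=T, t=T, u=F.)
Total: 3 + 3 = 6.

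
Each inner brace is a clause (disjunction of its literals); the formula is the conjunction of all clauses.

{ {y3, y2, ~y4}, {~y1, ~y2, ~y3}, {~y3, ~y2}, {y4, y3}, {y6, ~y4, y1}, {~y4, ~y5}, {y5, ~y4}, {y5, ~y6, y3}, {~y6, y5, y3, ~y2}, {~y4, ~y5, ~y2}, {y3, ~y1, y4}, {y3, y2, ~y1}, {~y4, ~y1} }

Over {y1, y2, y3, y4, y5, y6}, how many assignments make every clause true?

8

There are 2^6 = 64 truth assignments over (y1, y2, y3, y4, y5, y6).
Split on y5. With y5 = 1, the clauses containing y5 are satisfied and ~y5 drops from the rest; 4 of the 2^5 = 32 assignments to the other variables satisfy what remains.
With y5 = 0, by the same count on the reduced clause set, 4 assignments work.
Total: 4 + 4 = 8.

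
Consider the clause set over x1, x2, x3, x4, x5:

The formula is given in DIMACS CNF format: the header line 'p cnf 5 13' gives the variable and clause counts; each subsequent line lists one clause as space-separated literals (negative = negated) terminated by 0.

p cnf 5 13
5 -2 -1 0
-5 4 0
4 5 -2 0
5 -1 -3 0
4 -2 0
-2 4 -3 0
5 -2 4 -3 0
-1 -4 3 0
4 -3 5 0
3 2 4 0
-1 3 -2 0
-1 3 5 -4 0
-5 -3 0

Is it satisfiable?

Satisfiable

Try x5 = True.
(x4) alone gives x4 = True.
(¬x3) alone gives x3 = False.
(¬x1) alone gives x1 = False.
Every clause is now satisfied; x2 is unconstrained.
A satisfying assignment: x1: False, x2: False, x3: False, x4: True, x5: True.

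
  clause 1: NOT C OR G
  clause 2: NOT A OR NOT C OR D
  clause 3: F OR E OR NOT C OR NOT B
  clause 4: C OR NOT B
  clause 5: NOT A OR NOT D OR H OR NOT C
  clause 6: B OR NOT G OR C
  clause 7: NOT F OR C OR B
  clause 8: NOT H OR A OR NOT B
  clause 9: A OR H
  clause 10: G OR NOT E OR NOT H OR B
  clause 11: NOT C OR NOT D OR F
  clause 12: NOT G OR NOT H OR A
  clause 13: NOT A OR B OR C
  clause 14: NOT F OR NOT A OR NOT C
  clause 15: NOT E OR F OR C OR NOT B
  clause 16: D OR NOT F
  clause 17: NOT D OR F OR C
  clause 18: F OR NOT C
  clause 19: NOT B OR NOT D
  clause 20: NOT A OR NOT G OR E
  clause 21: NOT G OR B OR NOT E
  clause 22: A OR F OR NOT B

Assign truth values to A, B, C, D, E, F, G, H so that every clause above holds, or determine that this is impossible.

Try C = false.
From the singleton clause (NOT B), B = false.
From the singleton clause (NOT G), G = false.
From the singleton clause (NOT F), F = false.
From the singleton clause (NOT A), A = false.
From the singleton clause (H), H = true.
From the singleton clause (NOT E), E = false.
From the singleton clause (NOT D), D = false.
This assignment satisfies each clause.

A ↦ false,  B ↦ false,  C ↦ false,  D ↦ false,  E ↦ false,  F ↦ false,  G ↦ false,  H ↦ true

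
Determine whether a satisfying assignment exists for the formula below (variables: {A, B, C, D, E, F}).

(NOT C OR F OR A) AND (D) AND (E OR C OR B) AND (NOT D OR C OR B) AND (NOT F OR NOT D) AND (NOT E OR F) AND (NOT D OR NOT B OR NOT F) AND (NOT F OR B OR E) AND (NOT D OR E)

(D) alone gives D = true.
(NOT F) alone gives F = false.
(NOT E) alone gives E = false.
That conflicts with the unit clause (E).
No assignment satisfies every clause.

No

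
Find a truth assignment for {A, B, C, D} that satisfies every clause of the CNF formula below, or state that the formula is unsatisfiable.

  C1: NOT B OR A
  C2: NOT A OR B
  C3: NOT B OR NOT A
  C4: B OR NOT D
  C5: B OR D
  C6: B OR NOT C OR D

Branch on B: set B = false.
(NOT A) alone gives A = false.
(NOT D) alone gives D = false.
That conflicts with the unit clause (D).
So B must be the other value — set B = true.
(A) alone gives A = true.
That conflicts with the unit clause (NOT A).
Neither B = true nor B = false works.

UNSATISFIABLE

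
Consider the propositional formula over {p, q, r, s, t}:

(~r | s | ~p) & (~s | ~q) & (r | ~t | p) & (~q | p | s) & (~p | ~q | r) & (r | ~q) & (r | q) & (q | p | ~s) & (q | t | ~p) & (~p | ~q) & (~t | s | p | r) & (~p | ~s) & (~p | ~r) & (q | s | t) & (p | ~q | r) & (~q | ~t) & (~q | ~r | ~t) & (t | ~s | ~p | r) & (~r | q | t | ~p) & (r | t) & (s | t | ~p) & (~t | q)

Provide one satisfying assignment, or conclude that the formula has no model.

UNSATISFIABLE

Suppose s = 0.
Suppose r = 0.
The clause (~q) is unit, so q = 0.
That conflicts with the unit clause (q).
So r must be the other value — set r = 1.
The clause (~p) is unit, so p = 0.
The clause (~q) is unit, so q = 0.
The clause (t) is unit, so t = 1.
That conflicts with the unit clause (~t).
Both values of r lead to a conflict.
So s must be the other value — set s = 1.
The clause (~q) is unit, so q = 0.
The clause (r) is unit, so r = 1.
The clause (p) is unit, so p = 1.
That conflicts with the unit clause (~p).
Both values of s lead to a conflict.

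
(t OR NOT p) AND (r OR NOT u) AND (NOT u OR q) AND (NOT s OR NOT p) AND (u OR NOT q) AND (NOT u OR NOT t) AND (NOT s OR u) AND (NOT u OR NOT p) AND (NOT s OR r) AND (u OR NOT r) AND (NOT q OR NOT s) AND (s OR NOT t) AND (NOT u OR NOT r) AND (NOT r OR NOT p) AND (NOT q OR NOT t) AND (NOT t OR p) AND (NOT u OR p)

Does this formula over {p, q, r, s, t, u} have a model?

Suppose t = false.
Unit clause (NOT p) forces p = false.
Unit clause (NOT u) forces u = false.
Unit clause (NOT q) forces q = false.
Unit clause (NOT s) forces s = false.
Unit clause (NOT r) forces r = false.
This assignment satisfies each clause.
A satisfying assignment: p=false; q=false; r=false; s=false; t=false; u=false.

Yes, satisfiable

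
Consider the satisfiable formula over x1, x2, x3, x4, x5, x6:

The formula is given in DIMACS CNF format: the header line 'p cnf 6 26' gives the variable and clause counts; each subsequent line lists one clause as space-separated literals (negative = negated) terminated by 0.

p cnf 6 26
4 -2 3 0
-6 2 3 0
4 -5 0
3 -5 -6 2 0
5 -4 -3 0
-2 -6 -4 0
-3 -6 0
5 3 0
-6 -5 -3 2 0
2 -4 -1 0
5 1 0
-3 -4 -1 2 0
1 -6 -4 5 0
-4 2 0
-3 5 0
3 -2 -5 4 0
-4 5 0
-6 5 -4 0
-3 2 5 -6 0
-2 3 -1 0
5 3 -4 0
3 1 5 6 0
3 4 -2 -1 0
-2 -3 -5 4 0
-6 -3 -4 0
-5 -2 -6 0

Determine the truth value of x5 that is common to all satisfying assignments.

True

Suppose x5 = False.
(x3) alone gives x3 = True.
That conflicts with the unit clause (¬x3).
So every satisfying assignment has x5 = True.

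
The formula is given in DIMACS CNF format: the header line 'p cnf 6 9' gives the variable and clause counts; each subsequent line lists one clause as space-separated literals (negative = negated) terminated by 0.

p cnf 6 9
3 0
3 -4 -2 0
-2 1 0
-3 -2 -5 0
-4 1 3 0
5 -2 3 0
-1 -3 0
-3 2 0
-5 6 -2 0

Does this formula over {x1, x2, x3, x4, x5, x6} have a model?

No, unsatisfiable

From the singleton clause (x3), x3 = True.
From the singleton clause (¬x1), x1 = False.
From the singleton clause (¬x2), x2 = False.
But (x2) is also a unit clause — contradiction.
No assignment satisfies every clause.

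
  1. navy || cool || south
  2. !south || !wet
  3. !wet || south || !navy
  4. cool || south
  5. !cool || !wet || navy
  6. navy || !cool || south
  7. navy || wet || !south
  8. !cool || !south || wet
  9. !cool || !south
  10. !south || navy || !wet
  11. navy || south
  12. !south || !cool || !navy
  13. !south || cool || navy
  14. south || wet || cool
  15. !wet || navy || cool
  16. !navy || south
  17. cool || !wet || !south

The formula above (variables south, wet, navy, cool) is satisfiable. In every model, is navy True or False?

True

Suppose navy = false.
(south) alone gives south = true.
(!wet) alone gives wet = false.
Now (wet) is unsatisfied and unit — conflict.
So every satisfying assignment has navy = True.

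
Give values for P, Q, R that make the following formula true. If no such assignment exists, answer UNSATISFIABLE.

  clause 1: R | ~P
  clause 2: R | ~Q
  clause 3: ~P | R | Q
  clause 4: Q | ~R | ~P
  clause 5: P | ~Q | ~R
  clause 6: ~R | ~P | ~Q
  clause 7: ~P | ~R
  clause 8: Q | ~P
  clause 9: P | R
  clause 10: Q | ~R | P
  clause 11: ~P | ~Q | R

UNSATISFIABLE

Suppose R = 1.
(~P) alone gives P = 0.
(~Q) alone gives Q = 0.
Now (Q) is unsatisfied and unit — conflict.
That branch fails; take R = 0 instead.
(~P) alone gives P = 0.
Now (P) is unsatisfied and unit — conflict.
Neither R = 1 nor R = 0 works.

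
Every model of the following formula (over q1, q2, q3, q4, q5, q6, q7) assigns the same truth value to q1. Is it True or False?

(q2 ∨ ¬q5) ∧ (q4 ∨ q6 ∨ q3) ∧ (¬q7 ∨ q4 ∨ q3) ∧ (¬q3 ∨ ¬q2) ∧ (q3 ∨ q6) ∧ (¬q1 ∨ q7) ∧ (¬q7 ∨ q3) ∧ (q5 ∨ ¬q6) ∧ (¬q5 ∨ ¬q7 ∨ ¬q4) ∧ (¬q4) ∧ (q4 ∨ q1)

Suppose q1 = False.
(¬q4) alone gives q4 = False.
Now (q4) is unsatisfied and unit — conflict.
So every satisfying assignment has q1 = True.

True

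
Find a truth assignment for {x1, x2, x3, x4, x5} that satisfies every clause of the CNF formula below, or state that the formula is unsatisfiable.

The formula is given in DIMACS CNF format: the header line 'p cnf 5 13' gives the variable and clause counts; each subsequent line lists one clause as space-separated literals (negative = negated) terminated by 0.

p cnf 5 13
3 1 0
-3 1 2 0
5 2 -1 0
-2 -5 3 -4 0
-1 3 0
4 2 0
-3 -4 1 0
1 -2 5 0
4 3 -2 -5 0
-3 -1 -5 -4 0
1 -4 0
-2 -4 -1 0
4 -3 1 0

x1: True; x2: True; x3: True; x4: False; x5: True

Case x3 = True:
Case x1 = True:
Case x5 = True:
The clause (¬x4) is unit, so x4 = False.
The clause (x2) is unit, so x2 = True.
This assignment satisfies each clause.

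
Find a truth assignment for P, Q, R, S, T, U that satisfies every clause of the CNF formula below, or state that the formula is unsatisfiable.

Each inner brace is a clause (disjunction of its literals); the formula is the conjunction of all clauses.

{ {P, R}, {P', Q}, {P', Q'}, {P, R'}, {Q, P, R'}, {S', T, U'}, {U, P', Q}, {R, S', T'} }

Case P = 1:
Unit clause (Q) forces Q = 1.
Now (Q') is unsatisfied and unit — conflict.
So P must be the other value — set P = 0.
Unit clause (R) forces R = 1.
Now (R') is unsatisfied and unit — conflict.
Either choice for P ends in contradiction.

UNSATISFIABLE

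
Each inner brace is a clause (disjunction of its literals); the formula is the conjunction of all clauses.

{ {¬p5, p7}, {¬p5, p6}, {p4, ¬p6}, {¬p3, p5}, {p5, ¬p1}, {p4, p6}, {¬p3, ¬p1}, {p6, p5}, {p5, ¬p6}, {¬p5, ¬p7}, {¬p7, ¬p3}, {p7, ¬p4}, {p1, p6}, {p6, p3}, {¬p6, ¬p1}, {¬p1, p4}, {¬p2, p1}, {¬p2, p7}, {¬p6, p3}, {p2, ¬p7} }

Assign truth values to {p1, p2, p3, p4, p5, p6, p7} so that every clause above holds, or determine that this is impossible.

UNSATISFIABLE

Try p5 = False.
The clause (¬p3) is unit, so p3 = False.
The clause (¬p1) is unit, so p1 = False.
The clause (p6) is unit, so p6 = True.
Now (¬p6) is unsatisfied and unit — conflict.
That branch fails; take p5 = True instead.
The clause (p7) is unit, so p7 = True.
Now (¬p7) is unsatisfied and unit — conflict.
Either choice for p5 ends in contradiction.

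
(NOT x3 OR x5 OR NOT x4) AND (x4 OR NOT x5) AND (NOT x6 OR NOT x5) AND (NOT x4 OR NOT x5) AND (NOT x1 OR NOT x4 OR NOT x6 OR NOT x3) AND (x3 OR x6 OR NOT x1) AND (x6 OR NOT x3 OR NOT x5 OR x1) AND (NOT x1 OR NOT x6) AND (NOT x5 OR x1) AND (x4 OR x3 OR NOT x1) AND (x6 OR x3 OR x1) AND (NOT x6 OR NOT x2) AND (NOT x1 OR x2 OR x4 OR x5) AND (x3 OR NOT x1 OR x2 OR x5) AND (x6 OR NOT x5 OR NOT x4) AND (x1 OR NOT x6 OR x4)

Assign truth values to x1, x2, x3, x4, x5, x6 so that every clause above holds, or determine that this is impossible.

x1: false; x2: true; x3: true; x4: false; x5: false; x6: false

Branch on x4: set x4 = false.
Unit clause (NOT x5) forces x5 = false.
Branch on x1: set x1 = false.
Unit clause (NOT x6) forces x6 = false.
Unit clause (x3) forces x3 = true.
No clause remains; x2 is free.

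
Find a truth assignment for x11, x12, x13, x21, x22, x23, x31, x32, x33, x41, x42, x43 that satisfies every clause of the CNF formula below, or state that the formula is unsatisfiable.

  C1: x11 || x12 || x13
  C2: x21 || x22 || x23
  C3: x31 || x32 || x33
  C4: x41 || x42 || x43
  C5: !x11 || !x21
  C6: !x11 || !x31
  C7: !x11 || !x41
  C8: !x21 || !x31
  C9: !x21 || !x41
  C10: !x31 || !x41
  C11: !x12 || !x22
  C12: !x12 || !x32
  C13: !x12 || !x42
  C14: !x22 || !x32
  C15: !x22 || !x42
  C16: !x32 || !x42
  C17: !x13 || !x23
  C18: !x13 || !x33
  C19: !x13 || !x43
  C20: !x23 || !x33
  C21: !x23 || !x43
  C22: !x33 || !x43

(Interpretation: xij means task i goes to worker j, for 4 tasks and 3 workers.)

Branch on x11: set x11 = false.
Branch on x12: set x12 = true.
(!x22) alone gives x22 = false.
(!x32) alone gives x32 = false.
(!x42) alone gives x42 = false.
Branch on x21: set x21 = true.
(!x31) alone gives x31 = false.
(x33) alone gives x33 = true.
(!x41) alone gives x41 = false.
(x43) alone gives x43 = true.
But (!x43) is also a unit clause — contradiction.
That branch fails; take x21 = false instead.
(x23) alone gives x23 = true.
(!x13) alone gives x13 = false.
(!x33) alone gives x33 = false.
(x31) alone gives x31 = true.
(!x41) alone gives x41 = false.
(x43) alone gives x43 = true.
But (!x43) is also a unit clause — contradiction.
Neither x21 = true nor x21 = false works.
That branch fails; take x12 = false instead.
(x13) alone gives x13 = true.
(!x23) alone gives x23 = false.
(!x33) alone gives x33 = false.
(!x43) alone gives x43 = false.
Branch on x21: set x21 = true.
(!x31) alone gives x31 = false.
(x32) alone gives x32 = true.
(!x41) alone gives x41 = false.
(x42) alone gives x42 = true.
But (!x42) is also a unit clause — contradiction.
That branch fails; take x21 = false instead.
(x22) alone gives x22 = true.
(!x32) alone gives x32 = false.
(x31) alone gives x31 = true.
(!x41) alone gives x41 = false.
(x42) alone gives x42 = true.
But (!x42) is also a unit clause — contradiction.
Neither x21 = true nor x21 = false works.
Neither x12 = true nor x12 = false works.
That branch fails; take x11 = true instead.
(!x21) alone gives x21 = false.
(!x31) alone gives x31 = false.
(!x41) alone gives x41 = false.
Branch on x22: set x22 = true.
(!x12) alone gives x12 = false.
(!x32) alone gives x32 = false.
(x33) alone gives x33 = true.
(!x42) alone gives x42 = false.
(x43) alone gives x43 = true.
But (!x43) is also a unit clause — contradiction.
That branch fails; take x22 = false instead.
(x23) alone gives x23 = true.
(!x13) alone gives x13 = false.
(!x33) alone gives x33 = false.
(x32) alone gives x32 = true.
(!x12) alone gives x12 = false.
(!x42) alone gives x42 = false.
(x43) alone gives x43 = true.
But (!x43) is also a unit clause — contradiction.
Neither x22 = true nor x22 = false works.
Neither x11 = true nor x11 = false works.

UNSATISFIABLE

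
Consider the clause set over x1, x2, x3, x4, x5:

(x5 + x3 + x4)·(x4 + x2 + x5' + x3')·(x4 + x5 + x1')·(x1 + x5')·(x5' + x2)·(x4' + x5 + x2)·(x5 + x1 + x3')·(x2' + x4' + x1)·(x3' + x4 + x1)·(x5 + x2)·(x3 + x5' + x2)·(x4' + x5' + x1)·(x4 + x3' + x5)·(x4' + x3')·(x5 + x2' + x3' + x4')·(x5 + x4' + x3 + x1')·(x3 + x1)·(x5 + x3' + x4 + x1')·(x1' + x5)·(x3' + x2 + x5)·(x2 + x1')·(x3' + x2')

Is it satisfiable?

Suppose x1 = 1.
(x5) alone gives x5 = 1.
(x2) alone gives x2 = 1.
(x3') alone gives x3 = 0.
Every clause is now satisfied; x4 is unconstrained.
A satisfying assignment: x1=1,  x2=1,  x3=0,  x4=0,  x5=1.

Yes, satisfiable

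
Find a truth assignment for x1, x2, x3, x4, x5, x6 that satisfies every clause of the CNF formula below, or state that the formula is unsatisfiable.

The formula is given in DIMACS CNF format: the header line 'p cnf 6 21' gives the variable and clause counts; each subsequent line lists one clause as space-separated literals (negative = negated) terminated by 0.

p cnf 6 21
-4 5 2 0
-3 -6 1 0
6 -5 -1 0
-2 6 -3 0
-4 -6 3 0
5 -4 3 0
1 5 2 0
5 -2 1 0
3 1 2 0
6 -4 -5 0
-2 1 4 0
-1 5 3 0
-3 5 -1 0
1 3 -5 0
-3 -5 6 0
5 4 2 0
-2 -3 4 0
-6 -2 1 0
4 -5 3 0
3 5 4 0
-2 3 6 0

Try x4 = False.
Try x2 = False.
Unit clause (x5) forces x5 = True.
Unit clause (x3) forces x3 = True.
Unit clause (x6) forces x6 = True.
Unit clause (x1) forces x1 = True.
Every clause now holds.

x1 ↦ True; x2 ↦ False; x3 ↦ True; x4 ↦ False; x5 ↦ True; x6 ↦ True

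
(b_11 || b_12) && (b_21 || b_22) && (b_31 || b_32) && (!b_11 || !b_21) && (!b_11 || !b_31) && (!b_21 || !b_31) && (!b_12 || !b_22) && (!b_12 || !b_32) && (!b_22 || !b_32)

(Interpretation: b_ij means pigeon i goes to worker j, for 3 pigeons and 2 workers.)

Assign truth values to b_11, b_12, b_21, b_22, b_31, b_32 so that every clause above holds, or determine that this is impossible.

UNSATISFIABLE

Suppose b_11 = true.
From the singleton clause (!b_21), b_21 = false.
From the singleton clause (b_22), b_22 = true.
From the singleton clause (!b_31), b_31 = false.
From the singleton clause (b_32), b_32 = true.
That conflicts with the unit clause (!b_32).
Backtrack on b_11: now try b_11 = false.
From the singleton clause (b_12), b_12 = true.
From the singleton clause (!b_22), b_22 = false.
From the singleton clause (b_21), b_21 = true.
From the singleton clause (!b_31), b_31 = false.
From the singleton clause (b_32), b_32 = true.
That conflicts with the unit clause (!b_32).
Either choice for b_11 ends in contradiction.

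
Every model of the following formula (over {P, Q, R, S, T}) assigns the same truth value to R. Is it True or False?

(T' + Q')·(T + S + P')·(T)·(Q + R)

True

Suppose R = 0.
The clause (T) is unit, so T = 1.
The clause (Q') is unit, so Q = 0.
Now (Q) is unsatisfied and unit — conflict.
So every satisfying assignment has R = True.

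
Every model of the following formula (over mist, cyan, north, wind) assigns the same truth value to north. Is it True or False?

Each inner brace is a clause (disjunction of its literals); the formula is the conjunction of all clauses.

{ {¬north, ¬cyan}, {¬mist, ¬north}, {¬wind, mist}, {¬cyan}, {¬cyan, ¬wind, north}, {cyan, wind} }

False

Suppose north = True.
From the singleton clause (¬cyan), cyan = False.
From the singleton clause (¬mist), mist = False.
From the singleton clause (¬wind), wind = False.
But (wind) is also a unit clause — contradiction.
So every satisfying assignment has north = False.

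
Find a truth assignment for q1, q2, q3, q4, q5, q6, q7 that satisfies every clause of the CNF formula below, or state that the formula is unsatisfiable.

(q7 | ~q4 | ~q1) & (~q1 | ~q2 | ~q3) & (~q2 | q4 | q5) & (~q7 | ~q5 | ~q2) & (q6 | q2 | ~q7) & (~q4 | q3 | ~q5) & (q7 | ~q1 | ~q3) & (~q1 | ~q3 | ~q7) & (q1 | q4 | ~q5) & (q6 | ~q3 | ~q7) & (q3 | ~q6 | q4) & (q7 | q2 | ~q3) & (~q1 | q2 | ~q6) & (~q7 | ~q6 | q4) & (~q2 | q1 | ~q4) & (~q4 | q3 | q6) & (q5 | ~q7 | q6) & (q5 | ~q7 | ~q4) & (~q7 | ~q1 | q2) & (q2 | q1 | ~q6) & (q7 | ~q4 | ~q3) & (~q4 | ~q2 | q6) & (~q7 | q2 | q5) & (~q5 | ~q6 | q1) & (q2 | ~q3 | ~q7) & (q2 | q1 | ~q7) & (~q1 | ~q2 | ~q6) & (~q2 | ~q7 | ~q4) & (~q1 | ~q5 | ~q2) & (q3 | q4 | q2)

Suppose q7 = 1.
Suppose q5 = 0.
The clause (q6) is unit, so q6 = 1.
The clause (q4) is unit, so q4 = 1.
That conflicts with the unit clause (~q4).
So q5 must be the other value — set q5 = 1.
The clause (~q2) is unit, so q2 = 0.
The clause (q6) is unit, so q6 = 1.
The clause (~q1) is unit, so q1 = 0.
That conflicts with the unit clause (q1).
Either choice for q5 ends in contradiction.
So q7 must be the other value — set q7 = 0.
Suppose q4 = 0.
Suppose q2 = 0.
The clause (~q3) is unit, so q3 = 0.
That conflicts with the unit clause (q3).
So q2 must be the other value — set q2 = 1.
The clause (q5) is unit, so q5 = 1.
The clause (q1) is unit, so q1 = 1.
That conflicts with the unit clause (~q1).
Either choice for q2 ends in contradiction.
So q4 must be the other value — set q4 = 1.
The clause (~q1) is unit, so q1 = 0.
The clause (~q2) is unit, so q2 = 0.
The clause (~q3) is unit, so q3 = 0.
The clause (~q5) is unit, so q5 = 0.
The clause (q6) is unit, so q6 = 1.
That conflicts with the unit clause (~q6).
Either choice for q4 ends in contradiction.
Either choice for q7 ends in contradiction.

UNSATISFIABLE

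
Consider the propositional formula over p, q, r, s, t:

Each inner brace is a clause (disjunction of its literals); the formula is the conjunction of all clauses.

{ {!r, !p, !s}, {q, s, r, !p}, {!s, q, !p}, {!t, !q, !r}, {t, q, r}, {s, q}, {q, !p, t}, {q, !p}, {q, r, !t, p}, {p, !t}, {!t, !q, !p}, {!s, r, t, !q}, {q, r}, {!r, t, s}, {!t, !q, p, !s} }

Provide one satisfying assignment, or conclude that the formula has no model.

p=false,  q=true,  r=false,  s=false,  t=false

Branch on s: set s = false.
Unit clause (q) forces q = true.
Branch on t: set t = false.
Unit clause (!r) forces r = false.
All clauses hold; p can take either value.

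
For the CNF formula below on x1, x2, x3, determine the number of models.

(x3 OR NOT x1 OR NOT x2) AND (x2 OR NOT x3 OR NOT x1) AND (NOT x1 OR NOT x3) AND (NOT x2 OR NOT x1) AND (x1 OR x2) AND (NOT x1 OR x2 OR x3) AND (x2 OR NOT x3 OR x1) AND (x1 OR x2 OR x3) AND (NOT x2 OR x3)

1

There are 2^3 = 8 truth assignments over (x1, x2, x3).
Check each against the 9 clauses (columns in the order x1, x2, x3):
  F F F  ✗ fails (x1 OR x2)
  F F T  ✗ fails (x1 OR x2)
  F T F  ✗ fails (NOT x2 OR x3)
  F T T  ✓ satisfies all
  T F F  ✗ fails (NOT x1 OR x2 OR x3)
  T F T  ✗ fails (x2 OR NOT x3 OR NOT x1)
  T T F  ✗ fails (x3 OR NOT x1 OR NOT x2)
  T T T  ✗ fails (NOT x1 OR NOT x3)
1 of the 8 rows is a model.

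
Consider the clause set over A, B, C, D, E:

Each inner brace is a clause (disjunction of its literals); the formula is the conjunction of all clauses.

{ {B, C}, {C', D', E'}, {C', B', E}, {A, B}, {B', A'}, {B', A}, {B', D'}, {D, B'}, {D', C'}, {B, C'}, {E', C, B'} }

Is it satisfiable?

Case B = 1:
(A') alone gives A = 0.
Now (A) is unsatisfied and unit — conflict.
So B must be the other value — set B = 0.
(C) alone gives C = 1.
Now (C') is unsatisfied and unit — conflict.
Neither B = 1 nor B = 0 works.
No assignment satisfies every clause.

Unsatisfiable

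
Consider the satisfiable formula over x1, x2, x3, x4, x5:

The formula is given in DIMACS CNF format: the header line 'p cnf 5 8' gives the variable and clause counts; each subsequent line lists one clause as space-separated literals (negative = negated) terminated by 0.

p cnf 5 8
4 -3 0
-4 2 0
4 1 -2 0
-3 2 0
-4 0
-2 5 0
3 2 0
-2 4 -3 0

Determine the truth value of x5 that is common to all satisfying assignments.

True

Suppose x5 = False.
The clause (¬x4) is unit, so x4 = False.
The clause (¬x3) is unit, so x3 = False.
The clause (¬x2) is unit, so x2 = False.
Now (x2) is unsatisfied and unit — conflict.
So every satisfying assignment has x5 = True.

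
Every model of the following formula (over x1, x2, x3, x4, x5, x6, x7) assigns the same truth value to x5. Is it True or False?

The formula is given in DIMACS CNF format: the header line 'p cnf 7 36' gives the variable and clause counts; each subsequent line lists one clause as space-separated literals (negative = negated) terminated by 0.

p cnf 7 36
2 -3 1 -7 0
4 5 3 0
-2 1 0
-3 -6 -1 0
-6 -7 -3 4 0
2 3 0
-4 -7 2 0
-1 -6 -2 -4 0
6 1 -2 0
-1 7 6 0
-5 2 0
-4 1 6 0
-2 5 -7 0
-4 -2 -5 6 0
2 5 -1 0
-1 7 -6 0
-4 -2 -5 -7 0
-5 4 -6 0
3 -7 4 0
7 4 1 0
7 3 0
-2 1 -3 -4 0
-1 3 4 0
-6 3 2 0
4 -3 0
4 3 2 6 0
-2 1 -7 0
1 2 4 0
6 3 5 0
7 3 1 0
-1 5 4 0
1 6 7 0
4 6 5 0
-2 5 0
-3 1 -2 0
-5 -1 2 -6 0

False

Suppose x5 = True.
From the singleton clause (x2), x2 = True.
From the singleton clause (x1), x1 = True.
Case x3 = False:
From the singleton clause (x7), x7 = True.
From the singleton clause (¬x4), x4 = False.
But (x4) is also a unit clause — contradiction.
Backtrack on x3: now try x3 = True.
From the singleton clause (¬x6), x6 = False.
From the singleton clause (x7), x7 = True.
From the singleton clause (¬x4), x4 = False.
But (x4) is also a unit clause — contradiction.
Neither x3 = True nor x3 = False works.
So every satisfying assignment has x5 = False.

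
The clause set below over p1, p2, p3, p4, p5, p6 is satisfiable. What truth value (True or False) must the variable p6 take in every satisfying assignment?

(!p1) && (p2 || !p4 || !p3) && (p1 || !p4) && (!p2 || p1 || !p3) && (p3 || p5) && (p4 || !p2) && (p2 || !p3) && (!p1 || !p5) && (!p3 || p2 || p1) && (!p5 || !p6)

False

Suppose p6 = true.
Unit clause (!p1) forces p1 = false.
Unit clause (!p4) forces p4 = false.
Unit clause (!p2) forces p2 = false.
Unit clause (!p3) forces p3 = false.
Unit clause (p5) forces p5 = true.
Now (!p5) is unsatisfied and unit — conflict.
So every satisfying assignment has p6 = False.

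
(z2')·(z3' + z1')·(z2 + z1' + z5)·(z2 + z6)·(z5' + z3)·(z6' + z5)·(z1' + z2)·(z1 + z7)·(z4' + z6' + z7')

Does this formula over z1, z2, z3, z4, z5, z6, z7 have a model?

Yes, satisfiable

Unit clause (z2') forces z2 = 0.
Unit clause (z6) forces z6 = 1.
Unit clause (z5) forces z5 = 1.
Unit clause (z3) forces z3 = 1.
Unit clause (z1') forces z1 = 0.
Unit clause (z7) forces z7 = 1.
Unit clause (z4') forces z4 = 0.
All clauses are satisfied.
A satisfying assignment: z1: 0, z2: 0, z3: 1, z4: 0, z5: 1, z6: 1, z7: 1.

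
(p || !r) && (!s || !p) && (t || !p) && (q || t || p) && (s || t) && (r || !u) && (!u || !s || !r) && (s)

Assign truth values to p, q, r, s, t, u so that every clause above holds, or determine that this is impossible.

p ↦ false,  q ↦ true,  r ↦ false,  s ↦ true,  t ↦ false,  u ↦ false

The clause (s) is unit, so s = true.
The clause (!p) is unit, so p = false.
The clause (!r) is unit, so r = false.
The clause (!u) is unit, so u = false.
Suppose q = true.
No clause remains; t is free.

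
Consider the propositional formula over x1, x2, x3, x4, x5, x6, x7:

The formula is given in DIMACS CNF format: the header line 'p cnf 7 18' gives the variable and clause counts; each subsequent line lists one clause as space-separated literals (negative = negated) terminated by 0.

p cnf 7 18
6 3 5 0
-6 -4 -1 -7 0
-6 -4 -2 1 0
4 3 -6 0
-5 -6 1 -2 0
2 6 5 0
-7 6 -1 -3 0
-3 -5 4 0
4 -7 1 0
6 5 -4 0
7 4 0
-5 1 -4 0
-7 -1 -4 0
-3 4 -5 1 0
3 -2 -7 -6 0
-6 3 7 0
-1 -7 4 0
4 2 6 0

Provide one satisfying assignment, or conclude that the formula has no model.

Branch on x7: set x7 = False.
The clause (x4) is unit, so x4 = True.
Branch on x6: set x6 = False.
The clause (x5) is unit, so x5 = True.
The clause (x1) is unit, so x1 = True.
Every clause is now satisfied; x2, x3 are unconstrained.

x1: True; x2: True; x3: False; x4: True; x5: True; x6: False; x7: False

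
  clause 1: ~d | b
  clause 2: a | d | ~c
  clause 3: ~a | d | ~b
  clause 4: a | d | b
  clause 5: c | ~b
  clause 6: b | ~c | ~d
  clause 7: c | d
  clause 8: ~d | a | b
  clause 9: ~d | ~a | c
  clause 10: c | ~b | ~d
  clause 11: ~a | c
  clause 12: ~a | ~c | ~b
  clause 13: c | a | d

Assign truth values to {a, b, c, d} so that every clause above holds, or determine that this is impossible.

a ↦ 0; b ↦ 1; c ↦ 1; d ↦ 1

Try d = 1.
Unit clause (b) forces b = 1.
Unit clause (c) forces c = 1.
Unit clause (~a) forces a = 0.
All clauses are satisfied.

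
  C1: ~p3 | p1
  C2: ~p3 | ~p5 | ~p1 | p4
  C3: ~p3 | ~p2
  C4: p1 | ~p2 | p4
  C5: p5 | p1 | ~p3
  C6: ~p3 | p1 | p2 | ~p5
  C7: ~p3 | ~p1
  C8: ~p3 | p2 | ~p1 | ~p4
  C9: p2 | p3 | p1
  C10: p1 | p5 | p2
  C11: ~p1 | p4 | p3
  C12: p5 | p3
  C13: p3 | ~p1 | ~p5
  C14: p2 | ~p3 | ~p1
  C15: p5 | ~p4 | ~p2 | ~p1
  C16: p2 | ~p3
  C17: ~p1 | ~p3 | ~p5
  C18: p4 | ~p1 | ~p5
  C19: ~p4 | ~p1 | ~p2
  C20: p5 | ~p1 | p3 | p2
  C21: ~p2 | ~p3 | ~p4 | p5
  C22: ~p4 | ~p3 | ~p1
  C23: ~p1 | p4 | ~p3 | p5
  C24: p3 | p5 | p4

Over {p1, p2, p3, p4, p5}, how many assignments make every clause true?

1

There are 2^5 = 32 truth assignments over (p1, p2, p3, p4, p5).
Split on p2. With p2 = 1, the clauses containing p2 are satisfied and ~p2 drops from the rest; 1 of the 2^4 = 16 assignments to the other variables satisfy what remains.
With p2 = 0, by the same count on the reduced clause set, 0 assignments work.
(One model: p1=F, p2=T, p3=F, p4=T, p5=T.)
Total: 1 + 0 = 1.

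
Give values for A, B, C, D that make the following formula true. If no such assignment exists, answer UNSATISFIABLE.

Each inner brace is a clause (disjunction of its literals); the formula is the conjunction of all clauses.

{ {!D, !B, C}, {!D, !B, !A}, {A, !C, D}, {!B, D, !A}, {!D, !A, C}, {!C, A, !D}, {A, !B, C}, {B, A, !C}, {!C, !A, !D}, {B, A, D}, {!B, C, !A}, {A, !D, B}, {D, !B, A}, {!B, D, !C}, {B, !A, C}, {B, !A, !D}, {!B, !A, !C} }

Branch on D: set D = false.
Branch on A: set A = true.
The clause (!B) is unit, so B = false.
The clause (C) is unit, so C = true.
This assignment satisfies each clause.

A: true; B: false; C: true; D: false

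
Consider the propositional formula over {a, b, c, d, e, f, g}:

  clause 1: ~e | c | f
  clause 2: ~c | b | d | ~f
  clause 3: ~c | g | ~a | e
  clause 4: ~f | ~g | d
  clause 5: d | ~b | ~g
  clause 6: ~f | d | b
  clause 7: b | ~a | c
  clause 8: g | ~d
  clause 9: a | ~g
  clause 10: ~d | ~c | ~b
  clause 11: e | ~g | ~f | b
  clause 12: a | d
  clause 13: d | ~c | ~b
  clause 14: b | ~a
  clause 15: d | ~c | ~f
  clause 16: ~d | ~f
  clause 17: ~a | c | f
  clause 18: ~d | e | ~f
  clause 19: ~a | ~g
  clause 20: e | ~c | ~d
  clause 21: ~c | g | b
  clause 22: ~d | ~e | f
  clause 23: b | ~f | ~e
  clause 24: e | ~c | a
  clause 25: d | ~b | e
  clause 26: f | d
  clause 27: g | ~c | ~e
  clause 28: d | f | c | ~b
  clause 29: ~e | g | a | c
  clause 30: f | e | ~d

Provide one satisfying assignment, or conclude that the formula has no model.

a: 1, b: 1, c: 0, d: 0, e: 1, f: 1, g: 0

Case g = 0:
Unit clause (~d) forces d = 0.
Unit clause (a) forces a = 1.
Unit clause (b) forces b = 1.
Unit clause (~c) forces c = 0.
Unit clause (f) forces f = 1.
Unit clause (e) forces e = 1.
Every clause now holds.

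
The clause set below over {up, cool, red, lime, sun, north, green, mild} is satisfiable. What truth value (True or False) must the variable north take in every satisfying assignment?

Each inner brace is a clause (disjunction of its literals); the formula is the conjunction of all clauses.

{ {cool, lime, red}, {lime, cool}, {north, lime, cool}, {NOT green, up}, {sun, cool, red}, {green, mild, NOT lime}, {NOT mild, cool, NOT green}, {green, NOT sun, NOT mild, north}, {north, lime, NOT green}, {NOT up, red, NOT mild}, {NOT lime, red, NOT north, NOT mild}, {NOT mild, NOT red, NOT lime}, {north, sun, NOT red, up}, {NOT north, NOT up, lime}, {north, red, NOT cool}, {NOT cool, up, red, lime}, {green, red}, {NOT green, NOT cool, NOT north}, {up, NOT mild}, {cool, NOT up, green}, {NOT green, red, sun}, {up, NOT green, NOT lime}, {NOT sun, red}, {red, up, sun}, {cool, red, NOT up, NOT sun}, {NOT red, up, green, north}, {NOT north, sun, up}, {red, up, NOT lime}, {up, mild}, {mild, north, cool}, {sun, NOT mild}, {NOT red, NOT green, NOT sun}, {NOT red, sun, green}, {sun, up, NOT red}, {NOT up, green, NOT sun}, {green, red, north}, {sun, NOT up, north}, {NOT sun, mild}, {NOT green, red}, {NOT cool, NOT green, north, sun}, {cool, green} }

True

Suppose north = false.
Branch on lime: set lime = true.
Branch on green: set green = false.
From the singleton clause (mild), mild = true.
From the singleton clause (NOT sun), sun = false.
But (sun) is also a unit clause — contradiction.
So green must be the other value — set green = true.
From the singleton clause (up), up = true.
From the singleton clause (sun), sun = true.
From the singleton clause (red), red = true.
But (NOT red) is also a unit clause — contradiction.
Neither green = true nor green = false works.
So lime must be the other value — set lime = false.
From the singleton clause (cool), cool = true.
From the singleton clause (NOT green), green = false.
From the singleton clause (red), red = true.
From the singleton clause (up), up = true.
From the singleton clause (sun), sun = true.
But (NOT sun) is also a unit clause — contradiction.
Neither lime = true nor lime = false works.
So every satisfying assignment has north = True.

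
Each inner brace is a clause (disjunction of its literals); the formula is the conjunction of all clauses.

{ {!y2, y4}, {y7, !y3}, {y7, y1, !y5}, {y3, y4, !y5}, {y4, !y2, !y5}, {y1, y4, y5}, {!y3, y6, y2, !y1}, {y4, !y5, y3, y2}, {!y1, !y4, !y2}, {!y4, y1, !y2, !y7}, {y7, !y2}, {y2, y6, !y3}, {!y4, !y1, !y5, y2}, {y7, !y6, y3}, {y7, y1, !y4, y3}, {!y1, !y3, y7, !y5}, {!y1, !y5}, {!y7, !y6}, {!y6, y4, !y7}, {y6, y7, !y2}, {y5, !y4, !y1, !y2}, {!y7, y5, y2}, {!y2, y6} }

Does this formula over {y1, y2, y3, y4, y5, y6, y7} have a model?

Yes

Case y2 = false:
Case y7 = false:
Unit clause (!y3) forces y3 = false.
Unit clause (!y6) forces y6 = false.
Case y1 = true:
Unit clause (!y5) forces y5 = false.
All clauses hold; y4 can take either value.
A satisfying assignment: y1=true,  y2=false,  y3=false,  y4=true,  y5=false,  y6=false,  y7=false.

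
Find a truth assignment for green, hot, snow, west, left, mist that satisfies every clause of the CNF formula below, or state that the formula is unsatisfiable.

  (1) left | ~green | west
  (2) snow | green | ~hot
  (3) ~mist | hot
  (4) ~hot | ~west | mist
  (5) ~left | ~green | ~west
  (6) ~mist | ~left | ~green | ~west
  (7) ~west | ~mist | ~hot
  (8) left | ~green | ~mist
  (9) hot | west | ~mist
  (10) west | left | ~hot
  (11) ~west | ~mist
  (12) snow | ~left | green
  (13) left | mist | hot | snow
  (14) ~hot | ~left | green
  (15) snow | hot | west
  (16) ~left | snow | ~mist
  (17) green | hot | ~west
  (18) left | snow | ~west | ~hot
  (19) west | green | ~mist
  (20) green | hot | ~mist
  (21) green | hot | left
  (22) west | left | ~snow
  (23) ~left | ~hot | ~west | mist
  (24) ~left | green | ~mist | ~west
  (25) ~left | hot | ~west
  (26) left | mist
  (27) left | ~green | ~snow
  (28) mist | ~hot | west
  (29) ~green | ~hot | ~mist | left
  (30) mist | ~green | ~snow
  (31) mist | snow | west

green ↦ 0,  hot ↦ 0,  snow ↦ 1,  west ↦ 0,  left ↦ 1,  mist ↦ 0

Case mist = 0:
The clause (left) is unit, so left = 1.
Case hot = 0:
The clause (~west) is unit, so west = 0.
The clause (snow) is unit, so snow = 1.
The clause (~green) is unit, so green = 0.
This assignment satisfies each clause.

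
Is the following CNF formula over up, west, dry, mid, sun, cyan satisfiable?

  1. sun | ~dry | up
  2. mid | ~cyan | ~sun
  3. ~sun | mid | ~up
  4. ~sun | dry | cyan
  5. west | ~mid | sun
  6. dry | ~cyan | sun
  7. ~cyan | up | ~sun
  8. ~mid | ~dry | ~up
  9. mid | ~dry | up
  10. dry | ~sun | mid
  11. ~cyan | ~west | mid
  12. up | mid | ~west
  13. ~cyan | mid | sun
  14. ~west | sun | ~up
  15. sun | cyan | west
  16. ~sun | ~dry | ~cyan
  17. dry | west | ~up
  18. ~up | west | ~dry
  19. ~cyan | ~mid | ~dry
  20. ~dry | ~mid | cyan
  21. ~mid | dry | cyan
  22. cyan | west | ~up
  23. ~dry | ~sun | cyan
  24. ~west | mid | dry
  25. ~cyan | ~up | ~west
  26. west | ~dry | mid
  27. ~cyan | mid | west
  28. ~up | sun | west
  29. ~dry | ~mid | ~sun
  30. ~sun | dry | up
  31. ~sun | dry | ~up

No

Try sun = 1.
Try mid = 1.
The clause (~dry) is unit, so dry = 0.
The clause (cyan) is unit, so cyan = 1.
The clause (up) is unit, so up = 1.
But (~up) is also a unit clause — contradiction.
That branch fails; take mid = 0 instead.
The clause (~cyan) is unit, so cyan = 0.
The clause (~up) is unit, so up = 0.
The clause (dry) is unit, so dry = 1.
But (~dry) is also a unit clause — contradiction.
Either choice for mid ends in contradiction.
That branch fails; take sun = 0 instead.
Try dry = 0.
The clause (~cyan) is unit, so cyan = 0.
The clause (west) is unit, so west = 1.
The clause (~up) is unit, so up = 0.
The clause (mid) is unit, so mid = 1.
But (~mid) is also a unit clause — contradiction.
That branch fails; take dry = 1 instead.
The clause (up) is unit, so up = 1.
The clause (~mid) is unit, so mid = 0.
The clause (~cyan) is unit, so cyan = 0.
The clause (~west) is unit, so west = 0.
But (west) is also a unit clause — contradiction.
Either choice for dry ends in contradiction.
Either choice for sun ends in contradiction.
No assignment satisfies every clause.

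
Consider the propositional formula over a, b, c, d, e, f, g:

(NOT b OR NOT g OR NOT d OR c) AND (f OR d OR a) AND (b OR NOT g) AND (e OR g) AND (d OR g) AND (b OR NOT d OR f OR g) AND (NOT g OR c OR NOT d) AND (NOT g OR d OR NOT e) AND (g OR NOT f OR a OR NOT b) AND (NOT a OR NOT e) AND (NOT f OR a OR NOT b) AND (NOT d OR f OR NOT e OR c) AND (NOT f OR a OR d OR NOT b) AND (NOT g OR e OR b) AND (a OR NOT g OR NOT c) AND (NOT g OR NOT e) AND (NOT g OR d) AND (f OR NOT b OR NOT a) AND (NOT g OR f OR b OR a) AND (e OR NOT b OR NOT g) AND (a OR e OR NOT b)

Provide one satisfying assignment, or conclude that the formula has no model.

Try b = false.
Unit clause (NOT g) forces g = false.
Unit clause (e) forces e = true.
Unit clause (d) forces d = true.
Unit clause (f) forces f = true.
Unit clause (NOT a) forces a = false.
No clause remains; c is free.

a=false; b=false; c=false; d=true; e=true; f=true; g=false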